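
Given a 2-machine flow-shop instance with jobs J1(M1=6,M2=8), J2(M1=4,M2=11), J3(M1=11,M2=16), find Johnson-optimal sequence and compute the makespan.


Johnson's rule:
Group 1 (M1≤M2, sort by M1): ['J2', 'J1', 'J3']
Group 2 (M1>M2, sort desc M2): []
Sequence: J2 → J1 → J3
Makespan calculation:
  J2: M1 done=4, M2 done=15
  J1: M1 done=10, M2 done=23
  J3: M1 done=21, M2 done=39
= Sequence: J2 → J1 → J3, Makespan: 39


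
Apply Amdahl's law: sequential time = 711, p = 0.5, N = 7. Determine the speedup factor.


Amdahl's law: T_p = T × ((1-p) + p/N)
= 711 × ((1-0.5) + 0.5/7)
= 711 × (0.50 + 0.0714)
= 711 × 0.5714
= 406.29
Speedup = 711/406.29
= 1.75×


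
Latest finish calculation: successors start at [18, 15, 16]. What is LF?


LF = min of all successor start times
Successors start at: [18, 15, 16]
LF = min(18, 15, 16)
= 15


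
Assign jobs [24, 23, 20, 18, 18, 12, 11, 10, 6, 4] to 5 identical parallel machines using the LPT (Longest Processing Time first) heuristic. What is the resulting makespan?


Jobs (LPT sorted): [24, 23, 20, 18, 18, 12, 11, 10, 6, 4]
Machines: 5
  J=24 → Machine 1 (load: 0+24=24)
  J=23 → Machine 2 (load: 0+23=23)
  J=20 → Machine 3 (load: 0+20=20)
  J=18 → Machine 4 (load: 0+18=18)
  J=18 → Machine 5 (load: 0+18=18)
  J=12 → Machine 4 (load: 18+12=30)
  J=11 → Machine 5 (load: 18+11=29)
  J=10 → Machine 3 (load: 20+10=30)
  J=6 → Machine 2 (load: 23+6=29)
  J=4 → Machine 1 (load: 24+4=28)
Machine loads: [28, 29, 30, 30, 29]
Makespan = max = 30 time units


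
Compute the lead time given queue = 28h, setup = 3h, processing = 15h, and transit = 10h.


Lead time = queue + setup + processing + transit
= 28 + 3 + 15 + 10
= 56 hours


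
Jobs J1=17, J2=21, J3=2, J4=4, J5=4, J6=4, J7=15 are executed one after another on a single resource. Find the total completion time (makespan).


Sequential makespan: sum all processing times
= 17 + 21 + 2 + 4 + 4 + 4 + 15
= 67 time units


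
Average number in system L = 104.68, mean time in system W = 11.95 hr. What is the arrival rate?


Little's law: L = λW → λ = L / W
= 104.68 / 11.95
= 8.76 per hour


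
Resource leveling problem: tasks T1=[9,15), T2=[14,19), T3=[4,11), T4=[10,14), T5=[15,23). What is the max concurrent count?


Check each time point for overlaps:
  t=10: 3 tasks active (T1, T3, T4)
Max concurrent = 3


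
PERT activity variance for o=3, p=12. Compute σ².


σ² = ((p - o) / 6)² = (p - o)² / 36
= (12 - 3)² / 36
= 9² / 36
= 81 / 36
= 2.2500


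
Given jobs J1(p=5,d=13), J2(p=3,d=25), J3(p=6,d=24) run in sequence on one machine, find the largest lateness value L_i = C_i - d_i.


Lateness per job (L = C - d):
  J1: C=5, d=13, L=-8
  J2: C=8, d=25, L=-17
  J3: C=14, d=24, L=-10
Lmax = max(-8, -17, -10)
= -8


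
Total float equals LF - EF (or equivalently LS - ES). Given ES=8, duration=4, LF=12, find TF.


EF = ES + duration = 8 + 4 = 12
LS = LF - duration = 12 - 4 = 8
Total Float = LF - EF = 12 - 12
(or LS - ES = 8 - 8)
= 0


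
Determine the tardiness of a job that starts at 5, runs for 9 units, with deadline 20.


Completion = start + processing = 5 + 9 = 14
Tardiness = max(0, C - d) = max(0, 14 - 20)
= max(0, -6)
= 0


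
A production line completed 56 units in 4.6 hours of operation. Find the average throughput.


Throughput = units / time
= 56 / 4.6
= 12.2 units/hour


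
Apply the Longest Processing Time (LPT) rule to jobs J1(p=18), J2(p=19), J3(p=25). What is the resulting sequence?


LPT: sort by longest processing time first
  J3: p=25
  J2: p=19
  J1: p=18
Order: J3 → J2 → J1


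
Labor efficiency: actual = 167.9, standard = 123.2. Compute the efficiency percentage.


Efficiency = (actual / standard) × 100
= (167.9 / 123.2) × 100
= 136.3%


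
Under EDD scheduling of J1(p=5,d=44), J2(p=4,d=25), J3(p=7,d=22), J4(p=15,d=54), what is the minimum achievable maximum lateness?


EDD order: J3 → J2 → J1 → J4
Completion and lateness:
  J3: C=7, d=22, L=7-22=-15
  J2: C=11, d=25, L=11-25=-14
  J1: C=16, d=44, L=16-44=-28
  J4: C=31, d=54, L=31-54=-23
Lmax = max(-15, -14, -28, -23)
= -14


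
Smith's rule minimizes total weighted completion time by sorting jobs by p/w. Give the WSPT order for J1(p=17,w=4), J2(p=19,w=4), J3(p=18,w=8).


WSPT (Smith's rule): sort by p/w ascending
  J3: p/w = 18/8 = 2.250
  J1: p/w = 17/4 = 4.250
  J2: p/w = 19/4 = 4.750
Order: J3 → J1 → J2


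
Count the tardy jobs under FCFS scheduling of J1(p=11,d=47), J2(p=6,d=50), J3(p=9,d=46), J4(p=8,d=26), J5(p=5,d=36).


Completion vs due date:
  J1: C=11, d=47 → on time
  J2: C=17, d=50 → on time
  J3: C=26, d=46 → on time
  J4: C=34, d=26 → TARDY
  J5: C=39, d=36 → TARDY
Tardy jobs: J4, J5
Count = 2


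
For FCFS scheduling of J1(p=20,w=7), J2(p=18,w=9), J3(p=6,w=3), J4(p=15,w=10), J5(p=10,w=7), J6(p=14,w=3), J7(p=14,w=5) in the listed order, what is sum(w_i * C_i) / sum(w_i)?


Completion times:
  J1: C=20, w×C=7×20=140
  J2: C=38, w×C=9×38=342
  J3: C=44, w×C=3×44=132
  J4: C=59, w×C=10×59=590
  J5: C=69, w×C=7×69=483
  J6: C=83, w×C=3×83=249
  J7: C=97, w×C=5×97=485
Sum w×C = 2421
Sum w = 44
Weighted avg = 2421/44
= 55.02


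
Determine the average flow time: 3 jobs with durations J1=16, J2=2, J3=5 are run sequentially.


Completion times:
  J1: completes at 16
  J2: completes at 18
  J3: completes at 23
Sum = 57
Average = 57/3
= 19.00


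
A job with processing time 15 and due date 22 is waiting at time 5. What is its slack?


Slack = due - current_time - processing
= 22 - 5 - 15
= 2


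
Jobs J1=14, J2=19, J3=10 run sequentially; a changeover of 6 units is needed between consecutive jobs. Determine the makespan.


Makespan = Σ processing + (n-1) × setup
= (14 + 19 + 10) + (3-1)×6
= 43 + 12
= 55 time units


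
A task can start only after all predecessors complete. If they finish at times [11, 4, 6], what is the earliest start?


ES = max of all predecessor completion times
Predecessors: [11, 4, 6]
ES = max(11, 4, 6)
= 11


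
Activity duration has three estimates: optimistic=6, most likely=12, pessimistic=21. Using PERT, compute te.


te = (o + 4m + p) / 6
= (6 + 4×12 + 21) / 6
= (6 + 48 + 21) / 6
= 75 / 6
= 12.50


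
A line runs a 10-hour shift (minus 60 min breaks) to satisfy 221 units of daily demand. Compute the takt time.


Available = 10×60 - 60 = 540 min
Takt time = 540 / 221
= 2.44 min/unit


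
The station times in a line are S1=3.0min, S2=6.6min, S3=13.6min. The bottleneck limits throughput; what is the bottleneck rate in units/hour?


Bottleneck = longest station time
Station times: [3.0, 6.6, 13.6]
Max = 13.6 min
Rate = 60 / 13.6
= 4.41 units/hour (bottleneck: 13.6min)


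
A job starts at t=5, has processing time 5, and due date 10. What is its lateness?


Completion = 5 + 5 = 10
Lateness = C - d = 10 - 10
= 0


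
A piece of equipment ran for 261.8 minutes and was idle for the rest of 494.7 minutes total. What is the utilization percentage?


Utilization = busy / total × 100
= 261.8 / 494.7 × 100
= 52.9%


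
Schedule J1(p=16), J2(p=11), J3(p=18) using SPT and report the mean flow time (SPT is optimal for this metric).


SPT order: J2 → J1 → J3
Completion times:
  J2: C=11
  J1: C=27
  J3: C=45
Sum = 83, n = 3
Mean flow = 83/3
= 27.67


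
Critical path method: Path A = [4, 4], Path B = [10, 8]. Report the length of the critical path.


Path A: 4 + 4 = 8
Path B: 10 + 8 = 18
Critical path = longest = max(8, 18)
= 18 (Path B)


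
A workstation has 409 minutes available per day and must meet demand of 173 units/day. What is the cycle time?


Cycle time = available time / demand
= 409 / 173
= 2.36 min/unit


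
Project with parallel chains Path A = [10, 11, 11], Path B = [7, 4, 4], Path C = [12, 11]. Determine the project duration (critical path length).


Path A: 10 + 11 + 11 = 32
Path B: 7 + 4 + 4 = 15
Path C: 12 + 11 = 23
Critical path = longest = max(32, 15, 23)
= 32 (Path A)


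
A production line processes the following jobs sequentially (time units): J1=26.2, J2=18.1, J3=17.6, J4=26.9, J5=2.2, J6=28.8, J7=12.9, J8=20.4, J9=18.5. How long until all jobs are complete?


Sequential makespan: sum all processing times
= 26.2 + 18.1 + 17.6 + 26.9 + 2.2 + 28.8 + 12.9 + 20.4 + 18.5
= 171.6 time units


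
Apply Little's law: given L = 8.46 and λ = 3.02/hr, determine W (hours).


Little's law: L = λW → W = L / λ
= 8.46 / 3.02
= 2.80 hours


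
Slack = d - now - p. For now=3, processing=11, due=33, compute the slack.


Slack = due - current_time - processing
= 33 - 3 - 11
= 19


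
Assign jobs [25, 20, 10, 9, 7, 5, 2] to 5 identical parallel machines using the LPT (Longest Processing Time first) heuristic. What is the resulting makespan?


Jobs (LPT sorted): [25, 20, 10, 9, 7, 5, 2]
Machines: 5
  J=25 → Machine 1 (load: 0+25=25)
  J=20 → Machine 2 (load: 0+20=20)
  J=10 → Machine 3 (load: 0+10=10)
  J=9 → Machine 4 (load: 0+9=9)
  J=7 → Machine 5 (load: 0+7=7)
  J=5 → Machine 5 (load: 7+5=12)
  J=2 → Machine 4 (load: 9+2=11)
Machine loads: [25, 20, 10, 11, 12]
Makespan = max = 25 time units


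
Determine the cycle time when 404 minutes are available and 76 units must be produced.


Cycle time = available time / demand
= 404 / 76
= 5.32 min/unit


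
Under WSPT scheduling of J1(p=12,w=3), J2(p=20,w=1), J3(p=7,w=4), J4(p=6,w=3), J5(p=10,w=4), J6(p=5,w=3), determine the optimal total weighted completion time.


WSPT order (by p/w): J6 → J3 → J4 → J5 → J1 → J2
  J6: C=5, w·C=3×5=15
  J3: C=12, w·C=4×12=48
  J4: C=18, w·C=3×18=54
  J5: C=28, w·C=4×28=112
  J1: C=40, w·C=3×40=120
  J2: C=60, w·C=1×60=60
Σ w·C = 409
= 409


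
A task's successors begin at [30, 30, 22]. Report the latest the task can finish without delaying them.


LF = min of all successor start times
Successors start at: [30, 30, 22]
LF = min(30, 30, 22)
= 22


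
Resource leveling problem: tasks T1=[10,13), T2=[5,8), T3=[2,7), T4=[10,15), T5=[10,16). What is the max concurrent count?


Check each time point for overlaps:
  t=10: 3 tasks active (T1, T4, T5)
Max concurrent = 3


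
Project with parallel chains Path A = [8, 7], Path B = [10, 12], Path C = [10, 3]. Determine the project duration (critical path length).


Path A: 8 + 7 = 15
Path B: 10 + 12 = 22
Path C: 10 + 3 = 13
Critical path = longest = max(15, 22, 13)
= 22 (Path B)


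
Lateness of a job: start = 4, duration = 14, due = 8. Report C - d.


Completion = 4 + 14 = 18
Lateness = C - d = 18 - 8
= 10


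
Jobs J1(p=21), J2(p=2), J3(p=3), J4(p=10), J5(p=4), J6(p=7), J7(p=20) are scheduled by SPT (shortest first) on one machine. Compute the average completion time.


SPT order: J2 → J3 → J5 → J6 → J4 → J7 → J1
Completion times:
  J2: C=2
  J3: C=5
  J5: C=9
  J6: C=16
  J4: C=26
  J7: C=46
  J1: C=67
Sum = 171, n = 7
Mean flow = 171/7
= 24.43


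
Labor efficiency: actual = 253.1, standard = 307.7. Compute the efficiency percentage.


Efficiency = (actual / standard) × 100
= (253.1 / 307.7) × 100
= 82.3%


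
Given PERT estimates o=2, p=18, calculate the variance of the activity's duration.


σ² = ((p - o) / 6)² = (p - o)² / 36
= (18 - 2)² / 36
= 16² / 36
= 256 / 36
= 7.1111


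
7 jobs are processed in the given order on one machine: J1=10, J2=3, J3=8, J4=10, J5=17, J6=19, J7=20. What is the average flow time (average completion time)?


Completion times:
  J1: completes at 10
  J2: completes at 13
  J3: completes at 21
  J4: completes at 31
  J5: completes at 48
  J6: completes at 67
  J7: completes at 87
Sum = 277
Average = 277/7
= 39.57


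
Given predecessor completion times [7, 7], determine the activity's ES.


ES = max of all predecessor completion times
Predecessors: [7, 7]
ES = max(7, 7)
= 7


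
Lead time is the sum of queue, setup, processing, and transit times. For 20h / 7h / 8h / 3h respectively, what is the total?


Lead time = queue + setup + processing + transit
= 20 + 7 + 8 + 3
= 38 hours


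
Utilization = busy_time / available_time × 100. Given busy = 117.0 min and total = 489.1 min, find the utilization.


Utilization = busy / total × 100
= 117.0 / 489.1 × 100
= 23.9%


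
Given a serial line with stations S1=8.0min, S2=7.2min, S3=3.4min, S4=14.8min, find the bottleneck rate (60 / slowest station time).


Bottleneck = longest station time
Station times: [8.0, 7.2, 3.4, 14.8]
Max = 14.8 min
Rate = 60 / 14.8
= 4.05 units/hour (bottleneck: 14.8min)


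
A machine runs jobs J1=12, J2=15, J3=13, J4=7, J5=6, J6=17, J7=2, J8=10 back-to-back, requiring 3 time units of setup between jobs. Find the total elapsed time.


Makespan = Σ processing + (n-1) × setup
= (12 + 15 + 13 + 7 + 6 + 17 + 2 + 10) + (8-1)×3
= 82 + 21
= 103 time units


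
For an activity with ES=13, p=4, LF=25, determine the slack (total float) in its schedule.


EF = ES + duration = 13 + 4 = 17
LS = LF - duration = 25 - 4 = 21
Total Float = LF - EF = 25 - 17
(or LS - ES = 21 - 13)
= 8


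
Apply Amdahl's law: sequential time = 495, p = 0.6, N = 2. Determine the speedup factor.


Amdahl's law: T_p = T × ((1-p) + p/N)
= 495 × ((1-0.6) + 0.6/2)
= 495 × (0.40 + 0.3000)
= 495 × 0.7000
= 346.50
Speedup = 495/346.50
= 1.43×


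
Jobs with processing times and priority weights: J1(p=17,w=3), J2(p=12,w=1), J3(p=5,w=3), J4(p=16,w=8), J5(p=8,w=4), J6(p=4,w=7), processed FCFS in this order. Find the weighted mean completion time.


Completion times:
  J1: C=17, w×C=3×17=51
  J2: C=29, w×C=1×29=29
  J3: C=34, w×C=3×34=102
  J4: C=50, w×C=8×50=400
  J5: C=58, w×C=4×58=232
  J6: C=62, w×C=7×62=434
Sum w×C = 1248
Sum w = 26
Weighted avg = 1248/26
= 48.00


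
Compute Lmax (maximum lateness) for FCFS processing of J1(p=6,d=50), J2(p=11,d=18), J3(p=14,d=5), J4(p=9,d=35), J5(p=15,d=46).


Lateness per job (L = C - d):
  J1: C=6, d=50, L=-44
  J2: C=17, d=18, L=-1
  J3: C=31, d=5, L=26
  J4: C=40, d=35, L=5
  J5: C=55, d=46, L=9
Lmax = max(-44, -1, 26, 5, 9)
= 26


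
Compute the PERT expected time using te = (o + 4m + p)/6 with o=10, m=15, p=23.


te = (o + 4m + p) / 6
= (10 + 4×15 + 23) / 6
= (10 + 60 + 23) / 6
= 93 / 6
= 15.50


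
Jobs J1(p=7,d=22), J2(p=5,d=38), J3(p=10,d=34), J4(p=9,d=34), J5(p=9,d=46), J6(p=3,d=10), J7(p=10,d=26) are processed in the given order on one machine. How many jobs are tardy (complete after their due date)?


Completion vs due date:
  J1: C=7, d=22 → on time
  J2: C=12, d=38 → on time
  J3: C=22, d=34 → on time
  J4: C=31, d=34 → on time
  J5: C=40, d=46 → on time
  J6: C=43, d=10 → TARDY
  J7: C=53, d=26 → TARDY
Tardy jobs: J6, J7
Count = 2


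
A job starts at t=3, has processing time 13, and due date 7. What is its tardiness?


Completion = start + processing = 3 + 13 = 16
Tardiness = max(0, C - d) = max(0, 16 - 7)
= max(0, 9)
= 9


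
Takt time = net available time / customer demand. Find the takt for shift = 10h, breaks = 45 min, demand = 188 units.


Available = 10×60 - 45 = 555 min
Takt time = 555 / 188
= 2.95 min/unit


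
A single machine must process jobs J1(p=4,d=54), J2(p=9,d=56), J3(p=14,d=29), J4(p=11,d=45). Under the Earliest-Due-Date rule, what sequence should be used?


EDD: sort by earliest due date
  J3: d=29, p=14
  J4: d=45, p=11
  J1: d=54, p=4
  J2: d=56, p=9
Order: J3 → J4 → J1 → J2


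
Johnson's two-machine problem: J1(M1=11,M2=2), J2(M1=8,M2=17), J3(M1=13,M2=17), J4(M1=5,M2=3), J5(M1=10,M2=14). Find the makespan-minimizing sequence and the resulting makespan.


Johnson's rule:
Group 1 (M1≤M2, sort by M1): ['J2', 'J5', 'J3']
Group 2 (M1>M2, sort desc M2): ['J4', 'J1']
Sequence: J2 → J5 → J3 → J4 → J1
Makespan calculation:
  J2: M1 done=8, M2 done=25
  J5: M1 done=18, M2 done=39
  J3: M1 done=31, M2 done=56
  J4: M1 done=36, M2 done=59
  J1: M1 done=47, M2 done=61
= Sequence: J2 → J5 → J3 → J4 → J1, Makespan: 61


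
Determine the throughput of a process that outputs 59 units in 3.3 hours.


Throughput = units / time
= 59 / 3.3
= 17.9 units/hour


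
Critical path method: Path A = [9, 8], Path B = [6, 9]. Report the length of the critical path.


Path A: 9 + 8 = 17
Path B: 6 + 9 = 15
Critical path = longest = max(17, 15)
= 17 (Path A)


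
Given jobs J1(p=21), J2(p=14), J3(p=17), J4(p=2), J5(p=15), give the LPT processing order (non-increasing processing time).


LPT: sort by longest processing time first
  J1: p=21
  J3: p=17
  J5: p=15
  J2: p=14
  J4: p=2
Order: J1 → J3 → J5 → J2 → J4


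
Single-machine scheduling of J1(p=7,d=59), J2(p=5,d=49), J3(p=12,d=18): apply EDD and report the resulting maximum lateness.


EDD order: J3 → J2 → J1
Completion and lateness:
  J3: C=12, d=18, L=12-18=-6
  J2: C=17, d=49, L=17-49=-32
  J1: C=24, d=59, L=24-59=-35
Lmax = max(-6, -32, -35)
= -6


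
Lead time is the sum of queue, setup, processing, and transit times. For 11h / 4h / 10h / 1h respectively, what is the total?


Lead time = queue + setup + processing + transit
= 11 + 4 + 10 + 1
= 26 hours


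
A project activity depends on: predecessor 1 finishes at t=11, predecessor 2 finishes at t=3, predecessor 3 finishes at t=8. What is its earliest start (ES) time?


ES = max of all predecessor completion times
Predecessors: [11, 3, 8]
ES = max(11, 3, 8)
= 11


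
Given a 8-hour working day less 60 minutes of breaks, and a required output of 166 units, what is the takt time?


Available = 8×60 - 60 = 420 min
Takt time = 420 / 166
= 2.53 min/unit


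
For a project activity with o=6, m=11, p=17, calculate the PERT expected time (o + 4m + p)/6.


te = (o + 4m + p) / 6
= (6 + 4×11 + 17) / 6
= (6 + 44 + 17) / 6
= 67 / 6
= 11.17


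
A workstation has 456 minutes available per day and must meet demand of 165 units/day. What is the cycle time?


Cycle time = available time / demand
= 456 / 165
= 2.76 min/unit


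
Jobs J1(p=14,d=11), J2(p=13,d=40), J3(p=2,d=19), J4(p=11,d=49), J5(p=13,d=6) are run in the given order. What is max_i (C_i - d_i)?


Lateness per job (L = C - d):
  J1: C=14, d=11, L=3
  J2: C=27, d=40, L=-13
  J3: C=29, d=19, L=10
  J4: C=40, d=49, L=-9
  J5: C=53, d=6, L=47
Lmax = max(3, -13, 10, -9, 47)
= 47


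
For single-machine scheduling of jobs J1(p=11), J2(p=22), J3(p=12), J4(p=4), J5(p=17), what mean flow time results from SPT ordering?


SPT order: J4 → J1 → J3 → J5 → J2
Completion times:
  J4: C=4
  J1: C=15
  J3: C=27
  J5: C=44
  J2: C=66
Sum = 156, n = 5
Mean flow = 156/5
= 31.20


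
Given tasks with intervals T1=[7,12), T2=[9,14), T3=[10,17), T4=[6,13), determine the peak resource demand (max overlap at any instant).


Check each time point for overlaps:
  t=10: 4 tasks active (T1, T2, T3, T4)
Max concurrent = 4


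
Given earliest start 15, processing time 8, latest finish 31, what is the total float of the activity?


EF = ES + duration = 15 + 8 = 23
LS = LF - duration = 31 - 8 = 23
Total Float = LF - EF = 31 - 23
(or LS - ES = 23 - 15)
= 8


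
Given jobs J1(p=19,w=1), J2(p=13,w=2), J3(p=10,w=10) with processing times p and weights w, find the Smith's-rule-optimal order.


WSPT (Smith's rule): sort by p/w ascending
  J3: p/w = 10/10 = 1.000
  J2: p/w = 13/2 = 6.500
  J1: p/w = 19/1 = 19.000
Order: J3 → J2 → J1


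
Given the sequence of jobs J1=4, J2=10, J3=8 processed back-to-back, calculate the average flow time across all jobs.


Completion times:
  J1: completes at 4
  J2: completes at 14
  J3: completes at 22
Sum = 40
Average = 40/3
= 13.33


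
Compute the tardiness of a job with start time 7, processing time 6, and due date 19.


Completion = start + processing = 7 + 6 = 13
Tardiness = max(0, C - d) = max(0, 13 - 19)
= max(0, -6)
= 0


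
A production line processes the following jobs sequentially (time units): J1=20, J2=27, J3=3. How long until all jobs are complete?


Sequential makespan: sum all processing times
= 20 + 27 + 3
= 50 time units


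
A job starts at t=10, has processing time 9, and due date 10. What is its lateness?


Completion = 10 + 9 = 19
Lateness = C - d = 19 - 10
= 9


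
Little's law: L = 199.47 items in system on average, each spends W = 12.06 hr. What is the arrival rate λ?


Little's law: L = λW → λ = L / W
= 199.47 / 12.06
= 16.54 per hour


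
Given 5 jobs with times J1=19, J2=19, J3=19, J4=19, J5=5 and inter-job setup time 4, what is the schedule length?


Makespan = Σ processing + (n-1) × setup
= (19 + 19 + 19 + 19 + 5) + (5-1)×4
= 81 + 16
= 97 time units


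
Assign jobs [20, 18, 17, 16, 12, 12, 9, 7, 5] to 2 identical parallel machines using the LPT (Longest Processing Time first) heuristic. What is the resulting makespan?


Jobs (LPT sorted): [20, 18, 17, 16, 12, 12, 9, 7, 5]
Machines: 2
  J=20 → Machine 1 (load: 0+20=20)
  J=18 → Machine 2 (load: 0+18=18)
  J=17 → Machine 2 (load: 18+17=35)
  J=16 → Machine 1 (load: 20+16=36)
  J=12 → Machine 2 (load: 35+12=47)
  J=12 → Machine 1 (load: 36+12=48)
  J=9 → Machine 2 (load: 47+9=56)
  J=7 → Machine 1 (load: 48+7=55)
  J=5 → Machine 1 (load: 55+5=60)
Machine loads: [60, 56]
Makespan = max = 60 time units


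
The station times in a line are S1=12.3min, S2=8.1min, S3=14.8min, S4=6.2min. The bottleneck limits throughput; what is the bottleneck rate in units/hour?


Bottleneck = longest station time
Station times: [12.3, 8.1, 14.8, 6.2]
Max = 14.8 min
Rate = 60 / 14.8
= 4.05 units/hour (bottleneck: 14.8min)


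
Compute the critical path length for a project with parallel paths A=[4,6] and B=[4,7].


Path A: 4 + 6 = 10
Path B: 4 + 7 = 11
Critical path = longest = max(10, 11)
= 11 (Path B)


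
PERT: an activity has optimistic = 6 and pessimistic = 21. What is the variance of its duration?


σ² = ((p - o) / 6)² = (p - o)² / 36
= (21 - 6)² / 36
= 15² / 36
= 225 / 36
= 6.2500


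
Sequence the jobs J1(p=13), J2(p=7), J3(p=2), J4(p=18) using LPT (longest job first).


LPT: sort by longest processing time first
  J4: p=18
  J1: p=13
  J2: p=7
  J3: p=2
Order: J4 → J1 → J2 → J3


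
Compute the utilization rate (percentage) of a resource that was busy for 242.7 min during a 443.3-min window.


Utilization = busy / total × 100
= 242.7 / 443.3 × 100
= 54.7%


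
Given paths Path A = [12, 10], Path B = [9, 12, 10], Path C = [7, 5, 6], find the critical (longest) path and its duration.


Path A: 12 + 10 = 22
Path B: 9 + 12 + 10 = 31
Path C: 7 + 5 + 6 = 18
Critical path = longest = max(22, 31, 18)
= 31 (Path B)


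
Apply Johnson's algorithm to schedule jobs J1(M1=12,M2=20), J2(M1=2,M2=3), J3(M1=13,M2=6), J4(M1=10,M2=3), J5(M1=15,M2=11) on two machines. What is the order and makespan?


Johnson's rule:
Group 1 (M1≤M2, sort by M1): ['J2', 'J1']
Group 2 (M1>M2, sort desc M2): ['J5', 'J3', 'J4']
Sequence: J2 → J1 → J5 → J3 → J4
Makespan calculation:
  J2: M1 done=2, M2 done=5
  J1: M1 done=14, M2 done=34
  J5: M1 done=29, M2 done=45
  J3: M1 done=42, M2 done=51
  J4: M1 done=52, M2 done=55
= Sequence: J2 → J1 → J5 → J3 → J4, Makespan: 55


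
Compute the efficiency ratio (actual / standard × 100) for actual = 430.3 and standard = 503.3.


Efficiency = (actual / standard) × 100
= (430.3 / 503.3) × 100
= 85.5%


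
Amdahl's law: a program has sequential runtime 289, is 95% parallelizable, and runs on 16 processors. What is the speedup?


Amdahl's law: T_p = T × ((1-p) + p/N)
= 289 × ((1-0.95) + 0.95/16)
= 289 × (0.05 + 0.0594)
= 289 × 0.1094
= 31.61
Speedup = 289/31.61
= 9.14×


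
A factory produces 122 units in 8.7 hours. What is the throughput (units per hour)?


Throughput = units / time
= 122 / 8.7
= 14.0 units/hour


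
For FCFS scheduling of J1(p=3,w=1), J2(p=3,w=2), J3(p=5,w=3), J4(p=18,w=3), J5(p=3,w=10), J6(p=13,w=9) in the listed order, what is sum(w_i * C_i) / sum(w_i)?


Completion times:
  J1: C=3, w×C=1×3=3
  J2: C=6, w×C=2×6=12
  J3: C=11, w×C=3×11=33
  J4: C=29, w×C=3×29=87
  J5: C=32, w×C=10×32=320
  J6: C=45, w×C=9×45=405
Sum w×C = 860
Sum w = 28
Weighted avg = 860/28
= 30.71


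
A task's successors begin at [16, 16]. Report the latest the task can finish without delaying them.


LF = min of all successor start times
Successors start at: [16, 16]
LF = min(16, 16)
= 16


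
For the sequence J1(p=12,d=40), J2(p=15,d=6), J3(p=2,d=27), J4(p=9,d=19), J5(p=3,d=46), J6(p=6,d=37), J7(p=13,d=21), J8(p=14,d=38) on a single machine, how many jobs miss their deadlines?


Completion vs due date:
  J1: C=12, d=40 → on time
  J2: C=27, d=6 → TARDY
  J3: C=29, d=27 → TARDY
  J4: C=38, d=19 → TARDY
  J5: C=41, d=46 → on time
  J6: C=47, d=37 → TARDY
  J7: C=60, d=21 → TARDY
  J8: C=74, d=38 → TARDY
Tardy jobs: J2, J3, J4, J6, J7, J8
Count = 6


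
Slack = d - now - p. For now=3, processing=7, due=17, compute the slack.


Slack = due - current_time - processing
= 17 - 3 - 7
= 7


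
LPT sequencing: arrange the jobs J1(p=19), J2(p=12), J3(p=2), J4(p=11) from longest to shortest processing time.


LPT: sort by longest processing time first
  J1: p=19
  J2: p=12
  J4: p=11
  J3: p=2
Order: J1 → J2 → J4 → J3


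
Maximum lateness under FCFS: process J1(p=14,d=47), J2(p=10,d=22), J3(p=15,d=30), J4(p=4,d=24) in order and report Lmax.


Lateness per job (L = C - d):
  J1: C=14, d=47, L=-33
  J2: C=24, d=22, L=2
  J3: C=39, d=30, L=9
  J4: C=43, d=24, L=19
Lmax = max(-33, 2, 9, 19)
= 19


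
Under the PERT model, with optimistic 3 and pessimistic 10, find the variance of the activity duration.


σ² = ((p - o) / 6)² = (p - o)² / 36
= (10 - 3)² / 36
= 7² / 36
= 49 / 36
= 1.3611


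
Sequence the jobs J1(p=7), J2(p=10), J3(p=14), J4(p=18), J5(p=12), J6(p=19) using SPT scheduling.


SPT: sort by shortest processing time
  J1: p=7
  J2: p=10
  J5: p=12
  J3: p=14
  J4: p=18
  J6: p=19
Order: J1 → J2 → J5 → J3 → J4 → J6


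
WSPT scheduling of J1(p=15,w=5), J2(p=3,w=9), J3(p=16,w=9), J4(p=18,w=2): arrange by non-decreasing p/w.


WSPT (Smith's rule): sort by p/w ascending
  J2: p/w = 3/9 = 0.333
  J3: p/w = 16/9 = 1.778
  J1: p/w = 15/5 = 3.000
  J4: p/w = 18/2 = 9.000
Order: J2 → J3 → J1 → J4


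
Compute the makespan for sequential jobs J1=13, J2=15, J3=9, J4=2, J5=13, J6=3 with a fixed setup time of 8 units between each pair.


Makespan = Σ processing + (n-1) × setup
= (13 + 15 + 9 + 2 + 13 + 3) + (6-1)×8
= 55 + 40
= 95 time units


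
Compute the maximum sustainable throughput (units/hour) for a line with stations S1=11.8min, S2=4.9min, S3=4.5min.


Bottleneck = longest station time
Station times: [11.8, 4.9, 4.5]
Max = 11.8 min
Rate = 60 / 11.8
= 5.08 units/hour (bottleneck: 11.8min)


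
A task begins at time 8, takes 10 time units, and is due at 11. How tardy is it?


Completion = start + processing = 8 + 10 = 18
Tardiness = max(0, C - d) = max(0, 18 - 11)
= max(0, 7)
= 7


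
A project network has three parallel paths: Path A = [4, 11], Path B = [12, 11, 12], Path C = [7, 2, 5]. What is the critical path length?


Path A: 4 + 11 = 15
Path B: 12 + 11 + 12 = 35
Path C: 7 + 2 + 5 = 14
Critical path = longest = max(15, 35, 14)
= 35 (Path B)


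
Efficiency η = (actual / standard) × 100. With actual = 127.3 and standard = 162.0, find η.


Efficiency = (actual / standard) × 100
= (127.3 / 162.0) × 100
= 78.6%


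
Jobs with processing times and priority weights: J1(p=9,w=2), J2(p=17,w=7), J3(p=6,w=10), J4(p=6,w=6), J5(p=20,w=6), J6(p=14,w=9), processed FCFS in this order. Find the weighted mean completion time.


Completion times:
  J1: C=9, w×C=2×9=18
  J2: C=26, w×C=7×26=182
  J3: C=32, w×C=10×32=320
  J4: C=38, w×C=6×38=228
  J5: C=58, w×C=6×58=348
  J6: C=72, w×C=9×72=648
Sum w×C = 1744
Sum w = 40
Weighted avg = 1744/40
= 43.60


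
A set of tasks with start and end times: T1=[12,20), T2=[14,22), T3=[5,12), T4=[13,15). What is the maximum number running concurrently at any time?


Check each time point for overlaps:
  t=14: 3 tasks active (T1, T2, T4)
Max concurrent = 3


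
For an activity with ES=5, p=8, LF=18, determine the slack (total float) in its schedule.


EF = ES + duration = 5 + 8 = 13
LS = LF - duration = 18 - 8 = 10
Total Float = LF - EF = 18 - 13
(or LS - ES = 10 - 5)
= 5


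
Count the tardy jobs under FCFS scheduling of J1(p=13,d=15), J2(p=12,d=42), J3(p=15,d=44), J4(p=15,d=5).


Completion vs due date:
  J1: C=13, d=15 → on time
  J2: C=25, d=42 → on time
  J3: C=40, d=44 → on time
  J4: C=55, d=5 → TARDY
Tardy jobs: J4
Count = 1


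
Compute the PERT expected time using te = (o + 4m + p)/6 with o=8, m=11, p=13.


te = (o + 4m + p) / 6
= (8 + 4×11 + 13) / 6
= (8 + 44 + 13) / 6
= 65 / 6
= 10.83


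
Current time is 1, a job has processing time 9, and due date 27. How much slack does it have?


Slack = due - current_time - processing
= 27 - 1 - 9
= 17


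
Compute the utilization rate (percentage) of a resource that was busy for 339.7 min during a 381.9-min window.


Utilization = busy / total × 100
= 339.7 / 381.9 × 100
= 88.9%


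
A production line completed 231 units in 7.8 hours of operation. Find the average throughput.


Throughput = units / time
= 231 / 7.8
= 29.6 units/hour


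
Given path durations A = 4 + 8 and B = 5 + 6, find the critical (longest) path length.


Path A: 4 + 8 = 12
Path B: 5 + 6 = 11
Critical path = longest = max(12, 11)
= 12 (Path A)


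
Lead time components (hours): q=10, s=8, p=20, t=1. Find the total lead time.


Lead time = queue + setup + processing + transit
= 10 + 8 + 20 + 1
= 39 hours


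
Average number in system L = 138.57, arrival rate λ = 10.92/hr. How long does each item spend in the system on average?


Little's law: L = λW → W = L / λ
= 138.57 / 10.92
= 12.69 hours


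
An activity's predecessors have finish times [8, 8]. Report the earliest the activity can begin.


ES = max of all predecessor completion times
Predecessors: [8, 8]
ES = max(8, 8)
= 8


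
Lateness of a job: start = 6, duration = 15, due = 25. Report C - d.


Completion = 6 + 15 = 21
Lateness = C - d = 21 - 25
= -4


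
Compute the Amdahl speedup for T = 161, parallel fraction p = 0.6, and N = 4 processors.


Amdahl's law: T_p = T × ((1-p) + p/N)
= 161 × ((1-0.6) + 0.6/4)
= 161 × (0.40 + 0.1500)
= 161 × 0.5500
= 88.55
Speedup = 161/88.55
= 1.82×


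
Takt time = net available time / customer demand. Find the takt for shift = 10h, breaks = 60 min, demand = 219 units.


Available = 10×60 - 60 = 540 min
Takt time = 540 / 219
= 2.47 min/unit


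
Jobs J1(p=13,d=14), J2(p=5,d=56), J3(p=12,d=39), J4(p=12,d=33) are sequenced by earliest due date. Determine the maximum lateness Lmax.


EDD order: J1 → J4 → J3 → J2
Completion and lateness:
  J1: C=13, d=14, L=13-14=-1
  J4: C=25, d=33, L=25-33=-8
  J3: C=37, d=39, L=37-39=-2
  J2: C=42, d=56, L=42-56=-14
Lmax = max(-1, -8, -2, -14)
= -1


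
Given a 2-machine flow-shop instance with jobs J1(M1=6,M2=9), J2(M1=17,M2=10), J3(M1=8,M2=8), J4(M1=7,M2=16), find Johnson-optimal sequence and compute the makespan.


Johnson's rule:
Group 1 (M1≤M2, sort by M1): ['J1', 'J4', 'J3']
Group 2 (M1>M2, sort desc M2): ['J2']
Sequence: J1 → J4 → J3 → J2
Makespan calculation:
  J1: M1 done=6, M2 done=15
  J4: M1 done=13, M2 done=31
  J3: M1 done=21, M2 done=39
  J2: M1 done=38, M2 done=49
= Sequence: J1 → J4 → J3 → J2, Makespan: 49


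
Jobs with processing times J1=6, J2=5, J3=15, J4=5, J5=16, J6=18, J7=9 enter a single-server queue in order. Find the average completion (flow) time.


Completion times:
  J1: completes at 6
  J2: completes at 11
  J3: completes at 26
  J4: completes at 31
  J5: completes at 47
  J6: completes at 65
  J7: completes at 74
Sum = 260
Average = 260/7
= 37.14


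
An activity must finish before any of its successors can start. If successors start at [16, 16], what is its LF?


LF = min of all successor start times
Successors start at: [16, 16]
LF = min(16, 16)
= 16


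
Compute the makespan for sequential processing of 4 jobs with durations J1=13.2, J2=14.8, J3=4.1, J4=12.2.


Sequential makespan: sum all processing times
= 13.2 + 14.8 + 4.1 + 12.2
= 44.3 time units


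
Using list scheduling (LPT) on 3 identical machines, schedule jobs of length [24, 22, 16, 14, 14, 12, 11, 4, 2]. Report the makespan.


Jobs (LPT sorted): [24, 22, 16, 14, 14, 12, 11, 4, 2]
Machines: 3
  J=24 → Machine 1 (load: 0+24=24)
  J=22 → Machine 2 (load: 0+22=22)
  J=16 → Machine 3 (load: 0+16=16)
  J=14 → Machine 3 (load: 16+14=30)
  J=14 → Machine 2 (load: 22+14=36)
  J=12 → Machine 1 (load: 24+12=36)
  J=11 → Machine 3 (load: 30+11=41)
  J=4 → Machine 1 (load: 36+4=40)
  J=2 → Machine 2 (load: 36+2=38)
Machine loads: [40, 38, 41]
Makespan = max = 41 time units


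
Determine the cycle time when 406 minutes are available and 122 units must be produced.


Cycle time = available time / demand
= 406 / 122
= 3.33 min/unit


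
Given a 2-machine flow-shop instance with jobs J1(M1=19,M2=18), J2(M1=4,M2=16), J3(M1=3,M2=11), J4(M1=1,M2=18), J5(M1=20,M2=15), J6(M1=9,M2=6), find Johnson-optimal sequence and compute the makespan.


Johnson's rule:
Group 1 (M1≤M2, sort by M1): ['J4', 'J3', 'J2']
Group 2 (M1>M2, sort desc M2): ['J1', 'J5', 'J6']
Sequence: J4 → J3 → J2 → J1 → J5 → J6
Makespan calculation:
  J4: M1 done=1, M2 done=19
  J3: M1 done=4, M2 done=30
  J2: M1 done=8, M2 done=46
  J1: M1 done=27, M2 done=64
  J5: M1 done=47, M2 done=79
  J6: M1 done=56, M2 done=85
= Sequence: J4 → J3 → J2 → J1 → J5 → J6, Makespan: 85


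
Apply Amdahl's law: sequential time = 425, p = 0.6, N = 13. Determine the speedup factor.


Amdahl's law: T_p = T × ((1-p) + p/N)
= 425 × ((1-0.6) + 0.6/13)
= 425 × (0.40 + 0.0462)
= 425 × 0.4462
= 189.62
Speedup = 425/189.62
= 2.24×


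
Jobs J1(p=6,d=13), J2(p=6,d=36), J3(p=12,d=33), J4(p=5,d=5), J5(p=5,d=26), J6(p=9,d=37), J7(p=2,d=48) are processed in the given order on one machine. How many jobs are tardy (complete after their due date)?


Completion vs due date:
  J1: C=6, d=13 → on time
  J2: C=12, d=36 → on time
  J3: C=24, d=33 → on time
  J4: C=29, d=5 → TARDY
  J5: C=34, d=26 → TARDY
  J6: C=43, d=37 → TARDY
  J7: C=45, d=48 → on time
Tardy jobs: J4, J5, J6
Count = 3


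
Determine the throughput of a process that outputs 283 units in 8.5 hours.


Throughput = units / time
= 283 / 8.5
= 33.3 units/hour


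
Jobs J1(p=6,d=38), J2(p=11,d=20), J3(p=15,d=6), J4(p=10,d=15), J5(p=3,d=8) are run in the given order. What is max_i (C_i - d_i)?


Lateness per job (L = C - d):
  J1: C=6, d=38, L=-32
  J2: C=17, d=20, L=-3
  J3: C=32, d=6, L=26
  J4: C=42, d=15, L=27
  J5: C=45, d=8, L=37
Lmax = max(-32, -3, 26, 27, 37)
= 37


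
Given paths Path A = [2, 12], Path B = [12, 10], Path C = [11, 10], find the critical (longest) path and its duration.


Path A: 2 + 12 = 14
Path B: 12 + 10 = 22
Path C: 11 + 10 = 21
Critical path = longest = max(14, 22, 21)
= 22 (Path B)


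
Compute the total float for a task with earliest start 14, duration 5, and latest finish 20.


EF = ES + duration = 14 + 5 = 19
LS = LF - duration = 20 - 5 = 15
Total Float = LF - EF = 20 - 19
(or LS - ES = 15 - 14)
= 1


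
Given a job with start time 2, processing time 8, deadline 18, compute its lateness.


Completion = 2 + 8 = 10
Lateness = C - d = 10 - 18
= -8


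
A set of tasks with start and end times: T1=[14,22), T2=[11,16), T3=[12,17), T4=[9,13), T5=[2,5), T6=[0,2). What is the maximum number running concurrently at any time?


Check each time point for overlaps:
  t=12: 3 tasks active (T2, T3, T4)
Max concurrent = 3


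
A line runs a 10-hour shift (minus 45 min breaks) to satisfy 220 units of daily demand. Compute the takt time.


Available = 10×60 - 45 = 555 min
Takt time = 555 / 220
= 2.52 min/unit


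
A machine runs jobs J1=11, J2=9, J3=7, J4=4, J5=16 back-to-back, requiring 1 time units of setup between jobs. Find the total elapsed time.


Makespan = Σ processing + (n-1) × setup
= (11 + 9 + 7 + 4 + 16) + (5-1)×1
= 47 + 4
= 51 time units


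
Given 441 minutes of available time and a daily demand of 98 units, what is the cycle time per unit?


Cycle time = available time / demand
= 441 / 98
= 4.50 min/unit


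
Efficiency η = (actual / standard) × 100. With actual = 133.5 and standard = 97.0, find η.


Efficiency = (actual / standard) × 100
= (133.5 / 97.0) × 100
= 137.6%


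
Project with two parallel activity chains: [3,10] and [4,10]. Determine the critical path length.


Path A: 3 + 10 = 13
Path B: 4 + 10 = 14
Critical path = longest = max(13, 14)
= 14 (Path B)


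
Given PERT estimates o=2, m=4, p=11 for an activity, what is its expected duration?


te = (o + 4m + p) / 6
= (2 + 4×4 + 11) / 6
= (2 + 16 + 11) / 6
= 29 / 6
= 4.83


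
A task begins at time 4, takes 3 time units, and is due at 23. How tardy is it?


Completion = start + processing = 4 + 3 = 7
Tardiness = max(0, C - d) = max(0, 7 - 23)
= max(0, -16)
= 0


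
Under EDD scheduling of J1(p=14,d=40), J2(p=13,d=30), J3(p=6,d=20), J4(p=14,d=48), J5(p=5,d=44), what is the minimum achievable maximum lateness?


EDD order: J3 → J2 → J1 → J5 → J4
Completion and lateness:
  J3: C=6, d=20, L=6-20=-14
  J2: C=19, d=30, L=19-30=-11
  J1: C=33, d=40, L=33-40=-7
  J5: C=38, d=44, L=38-44=-6
  J4: C=52, d=48, L=52-48=4
Lmax = max(-14, -11, -7, -6, 4)
= 4


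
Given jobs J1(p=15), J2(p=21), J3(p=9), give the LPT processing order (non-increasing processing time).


LPT: sort by longest processing time first
  J2: p=21
  J1: p=15
  J3: p=9
Order: J2 → J1 → J3


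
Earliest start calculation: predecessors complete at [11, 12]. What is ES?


ES = max of all predecessor completion times
Predecessors: [11, 12]
ES = max(11, 12)
= 12


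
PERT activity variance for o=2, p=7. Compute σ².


σ² = ((p - o) / 6)² = (p - o)² / 36
= (7 - 2)² / 36
= 5² / 36
= 25 / 36
= 0.6944


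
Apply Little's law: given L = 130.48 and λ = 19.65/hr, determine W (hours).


Little's law: L = λW → W = L / λ
= 130.48 / 19.65
= 6.64 hours


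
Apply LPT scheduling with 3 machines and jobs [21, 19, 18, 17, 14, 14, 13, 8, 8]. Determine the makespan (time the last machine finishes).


Jobs (LPT sorted): [21, 19, 18, 17, 14, 14, 13, 8, 8]
Machines: 3
  J=21 → Machine 1 (load: 0+21=21)
  J=19 → Machine 2 (load: 0+19=19)
  J=18 → Machine 3 (load: 0+18=18)
  J=17 → Machine 3 (load: 18+17=35)
  J=14 → Machine 2 (load: 19+14=33)
  J=14 → Machine 1 (load: 21+14=35)
  J=13 → Machine 2 (load: 33+13=46)
  J=8 → Machine 1 (load: 35+8=43)
  J=8 → Machine 3 (load: 35+8=43)
Machine loads: [43, 46, 43]
Makespan = max = 46 time units


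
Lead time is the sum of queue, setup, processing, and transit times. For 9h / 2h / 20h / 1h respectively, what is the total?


Lead time = queue + setup + processing + transit
= 9 + 2 + 20 + 1
= 32 hours


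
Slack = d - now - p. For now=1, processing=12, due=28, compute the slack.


Slack = due - current_time - processing
= 28 - 1 - 12
= 15


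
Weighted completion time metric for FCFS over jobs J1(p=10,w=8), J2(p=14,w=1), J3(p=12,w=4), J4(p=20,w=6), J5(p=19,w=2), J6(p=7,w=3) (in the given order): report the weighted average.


Completion times:
  J1: C=10, w×C=8×10=80
  J2: C=24, w×C=1×24=24
  J3: C=36, w×C=4×36=144
  J4: C=56, w×C=6×56=336
  J5: C=75, w×C=2×75=150
  J6: C=82, w×C=3×82=246
Sum w×C = 980
Sum w = 24
Weighted avg = 980/24
= 40.83
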